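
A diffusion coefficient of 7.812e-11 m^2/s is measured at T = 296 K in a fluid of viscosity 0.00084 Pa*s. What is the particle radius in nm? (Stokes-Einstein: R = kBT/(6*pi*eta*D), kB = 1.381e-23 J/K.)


Stokes-Einstein: R = kB*T / (6*pi*eta*D)
R = 1.381e-23 * 296 / (6 * pi * 0.00084 * 7.812e-11)
R = 3.30478e-09 m = 3.3 nm

3.3


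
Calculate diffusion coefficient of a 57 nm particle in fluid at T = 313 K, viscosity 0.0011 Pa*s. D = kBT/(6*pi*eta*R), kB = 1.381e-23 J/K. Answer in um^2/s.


Radius R = 57/2 = 28.5 nm = 2.85e-08 m
D = kB*T / (6*pi*eta*R)
D = 1.381e-23 * 313 / (6 * pi * 0.0011 * 2.85e-08)
D = 7.31475e-12 m^2/s = 7.315 um^2/s

7.315


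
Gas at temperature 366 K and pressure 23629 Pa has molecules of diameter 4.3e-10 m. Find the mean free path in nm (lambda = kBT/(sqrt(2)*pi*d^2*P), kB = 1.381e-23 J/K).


Mean free path: lambda = kB*T / (sqrt(2) * pi * d^2 * P)
lambda = 1.381e-23 * 366 / (sqrt(2) * pi * (4.3e-10)^2 * 23629)
lambda = 2.60392e-07 m
lambda = 260.39 nm

260.39


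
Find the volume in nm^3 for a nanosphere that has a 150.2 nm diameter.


Radius r = 150.2/2 = 75.1 nm
Volume V = (4/3) * pi * r^3
V = (4/3) * pi * (75.1)^3
V = 1774223.88 nm^3

1774223.88


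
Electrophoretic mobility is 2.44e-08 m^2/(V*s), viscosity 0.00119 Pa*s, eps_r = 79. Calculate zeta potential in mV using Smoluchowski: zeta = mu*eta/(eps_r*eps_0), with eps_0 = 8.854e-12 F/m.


Smoluchowski equation: zeta = mu * eta / (eps_r * eps_0)
zeta = 2.44e-08 * 0.00119 / (79 * 8.854e-12)
zeta = 0.041512 V = 41.51 mV

41.51


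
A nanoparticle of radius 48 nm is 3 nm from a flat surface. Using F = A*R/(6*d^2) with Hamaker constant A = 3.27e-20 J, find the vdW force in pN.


Convert to SI: R = 48 nm = 4.8e-08 m, d = 3 nm = 3e-09 m
F = A * R / (6 * d^2)
F = 3.27e-20 * 4.8e-08 / (6 * (3e-09)^2)
F = 2.90667e-11 N = 29.067 pN

29.067


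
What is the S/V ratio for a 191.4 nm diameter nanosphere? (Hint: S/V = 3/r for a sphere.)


Radius r = 191.4/2 = 95.7 nm
S/V = 3 / r = 3 / 95.7
S/V = 0.0313 nm^-1

0.0313


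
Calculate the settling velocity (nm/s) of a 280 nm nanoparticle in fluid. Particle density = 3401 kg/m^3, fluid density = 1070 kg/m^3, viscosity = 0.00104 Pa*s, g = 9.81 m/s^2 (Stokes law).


Radius R = 280/2 nm = 1.4e-07 m
Density difference = 3401 - 1070 = 2331 kg/m^3
v = 2 * R^2 * (rho_p - rho_f) * g / (9 * eta)
v = 2 * (1.4e-07)^2 * 2331 * 9.81 / (9 * 0.00104)
v = 9.57682e-08 m/s = 95.7682 nm/s

95.7682


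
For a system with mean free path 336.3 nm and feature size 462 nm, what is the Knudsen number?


Knudsen number Kn = lambda / L
Kn = 336.3 / 462
Kn = 0.7279

0.7279


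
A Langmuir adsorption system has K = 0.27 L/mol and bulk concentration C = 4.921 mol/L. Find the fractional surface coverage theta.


Langmuir isotherm: theta = K*C / (1 + K*C)
K*C = 0.27 * 4.921 = 1.32867
theta = 1.32867 / (1 + 1.32867) = 1.32867 / 2.32867
theta = 0.5706

0.5706


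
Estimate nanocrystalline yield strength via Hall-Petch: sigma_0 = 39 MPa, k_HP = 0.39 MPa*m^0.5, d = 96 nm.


d = 96 nm = 9.6e-08 m
sqrt(d) = 0.0003098387
Hall-Petch contribution = k / sqrt(d) = 0.39 / 0.0003098387 = 1258.7 MPa
sigma = sigma_0 + k/sqrt(d) = 39 + 1258.7 = 1297.7 MPa

1297.7


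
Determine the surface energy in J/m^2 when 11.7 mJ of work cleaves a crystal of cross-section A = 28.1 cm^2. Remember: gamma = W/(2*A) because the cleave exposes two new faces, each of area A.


Convert: A = 28.1 cm^2 = 0.00281 m^2, W = 11.7 mJ = 0.0117 J
Cleaving exposes two faces of area A, so total new surface = 2*A and gamma = W / (2*A)
gamma = 0.0117 / (2 * 0.00281)
gamma = 2.082 J/m^2

2.082


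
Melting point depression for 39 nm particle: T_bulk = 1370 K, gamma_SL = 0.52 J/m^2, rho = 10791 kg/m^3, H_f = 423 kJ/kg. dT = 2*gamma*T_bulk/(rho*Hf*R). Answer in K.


Radius R = 39/2 = 19.5 nm = 1.95e-08 m
Convert H_f = 423 kJ/kg = 423000 J/kg
dT = 2 * gamma_SL * T_bulk / (rho * H_f * R)
dT = 2 * 0.52 * 1370 / (10791 * 423000 * 1.95e-08)
dT = 16.0 K

16.0


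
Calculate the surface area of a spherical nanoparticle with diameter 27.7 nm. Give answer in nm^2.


Radius r = 27.7/2 = 13.85 nm
Surface area SA = 4 * pi * r^2
SA = 4 * pi * (13.85)^2
SA = 2410.51 nm^2

2410.51


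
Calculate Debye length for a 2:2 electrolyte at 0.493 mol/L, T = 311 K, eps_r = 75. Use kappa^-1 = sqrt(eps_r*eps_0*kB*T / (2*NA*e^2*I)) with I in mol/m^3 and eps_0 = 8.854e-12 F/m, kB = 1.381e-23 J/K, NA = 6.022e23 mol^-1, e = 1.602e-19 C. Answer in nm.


Ionic strength I = 0.493 * 2^2 * 1000 = 1972 mol/m^3
kappa^-1 = sqrt(75 * 8.854e-12 * 1.381e-23 * 311 / (2 * 6.022e23 * (1.602e-19)^2 * 1972))
kappa^-1 = 0.216 nm

0.216


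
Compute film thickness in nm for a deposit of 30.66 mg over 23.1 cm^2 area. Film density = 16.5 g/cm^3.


Convert: m = 30.66 mg = 3.0660e-05 kg, A = 23.1 cm^2 = 2.3100e-03 m^2, rho = 16.5 g/cm^3 = 16500 kg/m^3
t = m / (A * rho)
t = 3.0660e-05 / (2.3100e-03 * 16500)
t = 8.0441e-07 m = 804.4 nm

804.4


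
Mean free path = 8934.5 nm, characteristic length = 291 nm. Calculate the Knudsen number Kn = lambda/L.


Knudsen number Kn = lambda / L
Kn = 8934.5 / 291
Kn = 30.7027

30.7027


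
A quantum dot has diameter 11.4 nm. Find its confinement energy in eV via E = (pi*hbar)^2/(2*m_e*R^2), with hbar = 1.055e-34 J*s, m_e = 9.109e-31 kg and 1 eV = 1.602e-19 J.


Radius R = 11.4/2 = 5.7 nm = 5.7e-09 m
E = (pi * 1.055e-34)^2 / (2 * 9.109e-31 * (5.7e-09)^2)
E(J) = 1.8559e-21
E = E(J) / 1.602e-19 = 0.0116 eV

0.0116


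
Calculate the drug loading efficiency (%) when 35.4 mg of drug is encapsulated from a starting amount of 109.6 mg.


Drug loading efficiency = (drug loaded / drug initial) * 100
DLE = 35.4 / 109.6 * 100
DLE = 0.323 * 100
DLE = 32.3%

32.3


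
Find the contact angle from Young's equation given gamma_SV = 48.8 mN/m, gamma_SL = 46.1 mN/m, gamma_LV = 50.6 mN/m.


cos(theta) = (gamma_SV - gamma_SL) / gamma_LV
cos(theta) = (48.8 - 46.1) / 50.6
cos(theta) = 0.05336
theta = arccos(0.05336) = 86.94 degrees

86.94


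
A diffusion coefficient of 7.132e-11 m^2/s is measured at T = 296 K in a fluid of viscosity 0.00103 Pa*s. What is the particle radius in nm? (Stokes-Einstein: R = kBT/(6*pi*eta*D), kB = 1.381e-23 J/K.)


Stokes-Einstein: R = kB*T / (6*pi*eta*D)
R = 1.381e-23 * 296 / (6 * pi * 0.00103 * 7.132e-11)
R = 2.95213e-09 m = 2.95 nm

2.95


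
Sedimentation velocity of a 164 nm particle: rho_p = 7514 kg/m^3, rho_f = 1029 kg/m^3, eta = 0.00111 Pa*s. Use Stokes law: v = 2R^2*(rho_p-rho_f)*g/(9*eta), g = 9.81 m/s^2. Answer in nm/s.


Radius R = 164/2 nm = 8.2e-08 m
Density difference = 7514 - 1029 = 6485 kg/m^3
v = 2 * R^2 * (rho_p - rho_f) * g / (9 * eta)
v = 2 * (8.2e-08)^2 * 6485 * 9.81 / (9 * 0.00111)
v = 8.56389e-08 m/s = 85.6389 nm/s

85.6389


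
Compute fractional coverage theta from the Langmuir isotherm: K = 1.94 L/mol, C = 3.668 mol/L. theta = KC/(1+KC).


Langmuir isotherm: theta = K*C / (1 + K*C)
K*C = 1.94 * 3.668 = 7.11592
theta = 7.11592 / (1 + 7.11592) = 7.11592 / 8.11592
theta = 0.8768

0.8768


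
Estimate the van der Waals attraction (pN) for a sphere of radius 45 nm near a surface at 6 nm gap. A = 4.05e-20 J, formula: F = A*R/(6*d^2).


Convert to SI: R = 45 nm = 4.5e-08 m, d = 6 nm = 6e-09 m
F = A * R / (6 * d^2)
F = 4.05e-20 * 4.5e-08 / (6 * (6e-09)^2)
F = 8.4375e-12 N = 8.438 pN

8.438


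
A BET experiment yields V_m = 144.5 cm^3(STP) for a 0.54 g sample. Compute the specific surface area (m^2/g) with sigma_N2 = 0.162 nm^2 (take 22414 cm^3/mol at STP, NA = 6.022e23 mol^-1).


Number of moles in monolayer = V_m / 22414 = 144.5 / 22414 = 0.00644686
Number of molecules = moles * NA = 0.00644686 * 6.022e23
SA = molecules * sigma / mass
SA = (144.5 / 22414) * 6.022e23 * 0.162e-18 / 0.54
SA = 1164.7 m^2/g

1164.7


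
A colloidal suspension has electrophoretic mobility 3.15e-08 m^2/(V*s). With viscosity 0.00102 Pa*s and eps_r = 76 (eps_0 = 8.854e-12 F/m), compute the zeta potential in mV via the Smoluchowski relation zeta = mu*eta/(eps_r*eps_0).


Smoluchowski equation: zeta = mu * eta / (eps_r * eps_0)
zeta = 3.15e-08 * 0.00102 / (76 * 8.854e-12)
zeta = 0.047748 V = 47.75 mV

47.75


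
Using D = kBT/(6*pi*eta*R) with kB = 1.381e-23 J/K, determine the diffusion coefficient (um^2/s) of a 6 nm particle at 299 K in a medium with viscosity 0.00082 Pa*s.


Radius R = 6/2 = 3 nm = 3e-09 m
D = kB*T / (6*pi*eta*R)
D = 1.381e-23 * 299 / (6 * pi * 0.00082 * 3e-09)
D = 8.90489e-11 m^2/s = 89.049 um^2/s

89.049


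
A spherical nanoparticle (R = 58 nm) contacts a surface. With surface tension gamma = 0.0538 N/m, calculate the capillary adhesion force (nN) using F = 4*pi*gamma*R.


Convert radius: R = 58 nm = 5.8e-08 m
F = 4 * pi * gamma * R
F = 4 * pi * 0.0538 * 5.8e-08
F = 3.92121e-08 N = 39.2121 nN

39.2121


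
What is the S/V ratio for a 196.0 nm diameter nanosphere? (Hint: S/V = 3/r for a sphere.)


Radius r = 196.0/2 = 98 nm
S/V = 3 / r = 3 / 98
S/V = 0.0306 nm^-1

0.0306


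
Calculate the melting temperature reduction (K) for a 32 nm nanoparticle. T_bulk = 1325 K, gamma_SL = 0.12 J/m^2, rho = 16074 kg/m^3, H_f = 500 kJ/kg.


Radius R = 32/2 = 16 nm = 1.6e-08 m
Convert H_f = 500 kJ/kg = 500000 J/kg
dT = 2 * gamma_SL * T_bulk / (rho * H_f * R)
dT = 2 * 0.12 * 1325 / (16074 * 500000 * 1.6e-08)
dT = 2.5 K

2.5


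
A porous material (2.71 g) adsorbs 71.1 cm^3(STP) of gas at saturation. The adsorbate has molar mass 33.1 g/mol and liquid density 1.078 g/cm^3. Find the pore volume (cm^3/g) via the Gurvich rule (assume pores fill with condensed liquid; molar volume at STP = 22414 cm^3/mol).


Moles adsorbed n = V_ads / 22414 = 71.1 / 22414 = 3.172125e-03 mol
Liquid volume V_liq = n * M / rho_liq = 3.172125e-03 * 33.1 / 1.078 = 0.09740 cm^3
Specific pore volume V_pore = V_liq / m_sample = 0.09740 / 2.71
V_pore = 0.0359 cm^3/g

0.0359


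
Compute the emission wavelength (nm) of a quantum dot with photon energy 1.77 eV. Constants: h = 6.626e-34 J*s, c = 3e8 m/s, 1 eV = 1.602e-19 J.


Convert energy: E = 1.77 eV = 1.77 * 1.602e-19 = 2.83554e-19 J
lambda = h*c / E = 6.626e-34 * 3e8 / 2.83554e-19
lambda = 7.0103e-07 m = 701.0 nm

701.0


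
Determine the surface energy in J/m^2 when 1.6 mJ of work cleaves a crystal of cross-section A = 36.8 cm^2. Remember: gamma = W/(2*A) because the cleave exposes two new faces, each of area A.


Convert: A = 36.8 cm^2 = 0.00368 m^2, W = 1.6 mJ = 0.0016 J
Cleaving exposes two faces of area A, so total new surface = 2*A and gamma = W / (2*A)
gamma = 0.0016 / (2 * 0.00368)
gamma = 0.217 J/m^2

0.217


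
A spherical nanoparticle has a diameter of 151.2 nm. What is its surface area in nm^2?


Radius r = 151.2/2 = 75.6 nm
Surface area SA = 4 * pi * r^2
SA = 4 * pi * (75.6)^2
SA = 71821.33 nm^2

71821.33


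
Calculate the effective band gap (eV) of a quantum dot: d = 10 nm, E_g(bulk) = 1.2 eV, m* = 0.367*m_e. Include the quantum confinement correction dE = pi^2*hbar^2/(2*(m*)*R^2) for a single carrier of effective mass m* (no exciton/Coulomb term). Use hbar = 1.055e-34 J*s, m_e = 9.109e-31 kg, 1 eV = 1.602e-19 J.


Radius R = 10/2 nm = 5e-09 m
Confinement energy dE = pi^2 * hbar^2 / (2 * m_eff * m_e * R^2)
dE = pi^2 * (1.055e-34)^2 / (2 * 0.367 * 9.109e-31 * (5e-09)^2) J, divided by 1.602e-19 J/eV
dE = 0.041 eV
Total band gap = E_g(bulk) + dE = 1.2 + 0.041 = 1.241 eV

1.241


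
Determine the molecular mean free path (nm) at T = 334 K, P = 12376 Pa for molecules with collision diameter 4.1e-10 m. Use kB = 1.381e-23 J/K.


Mean free path: lambda = kB*T / (sqrt(2) * pi * d^2 * P)
lambda = 1.381e-23 * 334 / (sqrt(2) * pi * (4.1e-10)^2 * 12376)
lambda = 4.99031e-07 m
lambda = 499.03 nm

499.03


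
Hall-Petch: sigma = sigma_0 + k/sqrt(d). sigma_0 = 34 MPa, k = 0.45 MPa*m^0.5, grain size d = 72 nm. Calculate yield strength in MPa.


d = 72 nm = 7.2e-08 m
sqrt(d) = 0.0002683282
Hall-Petch contribution = k / sqrt(d) = 0.45 / 0.0002683282 = 1677.1 MPa
sigma = sigma_0 + k/sqrt(d) = 34 + 1677.1 = 1711.1 MPa

1711.1


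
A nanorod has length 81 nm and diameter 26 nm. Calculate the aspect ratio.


Aspect ratio AR = length / diameter
AR = 81 / 26
AR = 3.12

3.12


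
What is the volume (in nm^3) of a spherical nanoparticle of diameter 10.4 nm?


Radius r = 10.4/2 = 5.2 nm
Volume V = (4/3) * pi * r^3
V = (4/3) * pi * (5.2)^3
V = 588.98 nm^3

588.98


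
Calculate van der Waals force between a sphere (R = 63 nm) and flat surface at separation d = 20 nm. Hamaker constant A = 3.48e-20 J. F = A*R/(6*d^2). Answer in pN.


Convert to SI: R = 63 nm = 6.3e-08 m, d = 20 nm = 2e-08 m
F = A * R / (6 * d^2)
F = 3.48e-20 * 6.3e-08 / (6 * (2e-08)^2)
F = 9.135e-13 N = 0.913 pN

0.913


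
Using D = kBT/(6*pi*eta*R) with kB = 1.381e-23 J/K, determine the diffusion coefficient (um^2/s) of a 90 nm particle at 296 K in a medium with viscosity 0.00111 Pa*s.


Radius R = 90/2 = 45 nm = 4.5e-08 m
D = kB*T / (6*pi*eta*R)
D = 1.381e-23 * 296 / (6 * pi * 0.00111 * 4.5e-08)
D = 4.34159e-12 m^2/s = 4.342 um^2/s

4.342


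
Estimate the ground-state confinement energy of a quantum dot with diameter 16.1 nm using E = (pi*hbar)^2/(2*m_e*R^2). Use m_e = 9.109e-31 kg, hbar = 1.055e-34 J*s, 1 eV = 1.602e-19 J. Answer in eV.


Radius R = 16.1/2 = 8.05 nm = 8.05e-09 m
E = (pi * 1.055e-34)^2 / (2 * 9.109e-31 * (8.05e-09)^2)
E(J) = 9.30491e-22
E = E(J) / 1.602e-19 = 0.0058 eV

0.0058


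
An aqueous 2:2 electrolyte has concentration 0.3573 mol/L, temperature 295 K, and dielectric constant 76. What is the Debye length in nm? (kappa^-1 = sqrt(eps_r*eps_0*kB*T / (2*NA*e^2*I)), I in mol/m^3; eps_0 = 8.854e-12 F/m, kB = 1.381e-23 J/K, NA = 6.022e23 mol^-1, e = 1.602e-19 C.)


Ionic strength I = 0.3573 * 2^2 * 1000 = 1429.2 mol/m^3
kappa^-1 = sqrt(76 * 8.854e-12 * 1.381e-23 * 295 / (2 * 6.022e23 * (1.602e-19)^2 * 1429.2))
kappa^-1 = 0.249 nm

0.249


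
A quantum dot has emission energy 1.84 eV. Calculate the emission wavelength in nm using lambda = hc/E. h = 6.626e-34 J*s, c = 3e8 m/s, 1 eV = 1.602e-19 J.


Convert energy: E = 1.84 eV = 1.84 * 1.602e-19 = 2.94768e-19 J
lambda = h*c / E = 6.626e-34 * 3e8 / 2.94768e-19
lambda = 6.74361e-07 m = 674.4 nm

674.4


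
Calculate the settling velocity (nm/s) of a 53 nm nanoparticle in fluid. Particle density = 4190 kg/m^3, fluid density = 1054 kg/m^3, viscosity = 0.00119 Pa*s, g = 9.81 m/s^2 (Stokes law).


Radius R = 53/2 nm = 2.65e-08 m
Density difference = 4190 - 1054 = 3136 kg/m^3
v = 2 * R^2 * (rho_p - rho_f) * g / (9 * eta)
v = 2 * (2.65e-08)^2 * 3136 * 9.81 / (9 * 0.00119)
v = 4.03438e-09 m/s = 4.0344 nm/s

4.0344


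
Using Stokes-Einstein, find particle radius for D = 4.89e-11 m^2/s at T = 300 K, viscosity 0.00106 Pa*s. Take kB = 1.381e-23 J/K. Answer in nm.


Stokes-Einstein: R = kB*T / (6*pi*eta*D)
R = 1.381e-23 * 300 / (6 * pi * 0.00106 * 4.89e-11)
R = 4.24032e-09 m = 4.24 nm

4.24


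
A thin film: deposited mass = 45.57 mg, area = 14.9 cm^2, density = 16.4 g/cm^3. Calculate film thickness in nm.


Convert: m = 45.57 mg = 4.5570e-05 kg, A = 14.9 cm^2 = 1.4900e-03 m^2, rho = 16.4 g/cm^3 = 16400 kg/m^3
t = m / (A * rho)
t = 4.5570e-05 / (1.4900e-03 * 16400)
t = 1.8649e-06 m = 1864.9 nm

1864.9


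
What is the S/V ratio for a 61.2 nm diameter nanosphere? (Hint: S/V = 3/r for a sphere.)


Radius r = 61.2/2 = 30.6 nm
S/V = 3 / r = 3 / 30.6
S/V = 0.098 nm^-1

0.098


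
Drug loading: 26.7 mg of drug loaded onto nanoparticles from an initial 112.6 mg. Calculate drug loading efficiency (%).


Drug loading efficiency = (drug loaded / drug initial) * 100
DLE = 26.7 / 112.6 * 100
DLE = 0.2371 * 100
DLE = 23.71%

23.71


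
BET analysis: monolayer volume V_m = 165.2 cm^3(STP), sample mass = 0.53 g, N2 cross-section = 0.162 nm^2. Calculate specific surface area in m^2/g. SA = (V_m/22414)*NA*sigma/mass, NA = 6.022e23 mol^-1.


Number of moles in monolayer = V_m / 22414 = 165.2 / 22414 = 0.00737039
Number of molecules = moles * NA = 0.00737039 * 6.022e23
SA = molecules * sigma / mass
SA = (165.2 / 22414) * 6.022e23 * 0.162e-18 / 0.53
SA = 1356.7 m^2/g

1356.7


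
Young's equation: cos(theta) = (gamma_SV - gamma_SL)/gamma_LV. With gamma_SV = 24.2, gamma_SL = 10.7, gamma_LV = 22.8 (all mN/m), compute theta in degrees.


cos(theta) = (gamma_SV - gamma_SL) / gamma_LV
cos(theta) = (24.2 - 10.7) / 22.8
cos(theta) = 0.592105
theta = arccos(0.592105) = 53.69 degrees

53.69


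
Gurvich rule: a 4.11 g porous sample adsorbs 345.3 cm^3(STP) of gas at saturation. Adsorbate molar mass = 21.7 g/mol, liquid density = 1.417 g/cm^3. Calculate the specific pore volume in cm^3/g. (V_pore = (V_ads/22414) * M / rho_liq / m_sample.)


Moles adsorbed n = V_ads / 22414 = 345.3 / 22414 = 1.540555e-02 mol
Liquid volume V_liq = n * M / rho_liq = 1.540555e-02 * 21.7 / 1.417 = 0.23592 cm^3
Specific pore volume V_pore = V_liq / m_sample = 0.23592 / 4.11
V_pore = 0.0574 cm^3/g

0.0574


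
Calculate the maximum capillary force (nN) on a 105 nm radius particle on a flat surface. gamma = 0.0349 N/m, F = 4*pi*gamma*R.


Convert radius: R = 105 nm = 1.05e-07 m
F = 4 * pi * gamma * R
F = 4 * pi * 0.0349 * 1.05e-07
F = 4.60495e-08 N = 46.0495 nN

46.0495


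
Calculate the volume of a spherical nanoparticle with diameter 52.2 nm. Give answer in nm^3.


Radius r = 52.2/2 = 26.1 nm
Volume V = (4/3) * pi * r^3
V = (4/3) * pi * (26.1)^3
V = 74474.93 nm^3

74474.93


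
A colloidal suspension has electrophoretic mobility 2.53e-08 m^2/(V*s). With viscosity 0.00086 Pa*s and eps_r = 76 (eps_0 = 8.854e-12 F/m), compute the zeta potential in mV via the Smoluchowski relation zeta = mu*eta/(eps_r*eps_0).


Smoluchowski equation: zeta = mu * eta / (eps_r * eps_0)
zeta = 2.53e-08 * 0.00086 / (76 * 8.854e-12)
zeta = 0.032334 V = 32.33 mV

32.33


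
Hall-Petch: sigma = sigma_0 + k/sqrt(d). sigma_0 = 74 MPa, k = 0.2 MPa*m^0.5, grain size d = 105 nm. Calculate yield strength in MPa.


d = 105 nm = 1.05e-07 m
sqrt(d) = 0.000324037
Hall-Petch contribution = k / sqrt(d) = 0.2 / 0.000324037 = 617.2 MPa
sigma = sigma_0 + k/sqrt(d) = 74 + 617.2 = 691.2 MPa

691.2


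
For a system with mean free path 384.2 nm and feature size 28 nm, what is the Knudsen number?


Knudsen number Kn = lambda / L
Kn = 384.2 / 28
Kn = 13.7214

13.7214


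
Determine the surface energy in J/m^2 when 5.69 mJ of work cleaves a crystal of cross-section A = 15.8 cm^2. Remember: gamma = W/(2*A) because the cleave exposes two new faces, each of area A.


Convert: A = 15.8 cm^2 = 0.00158 m^2, W = 5.69 mJ = 0.00569 J
Cleaving exposes two faces of area A, so total new surface = 2*A and gamma = W / (2*A)
gamma = 0.00569 / (2 * 0.00158)
gamma = 1.801 J/m^2

1.801


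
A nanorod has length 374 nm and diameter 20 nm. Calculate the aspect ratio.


Aspect ratio AR = length / diameter
AR = 374 / 20
AR = 18.7

18.7


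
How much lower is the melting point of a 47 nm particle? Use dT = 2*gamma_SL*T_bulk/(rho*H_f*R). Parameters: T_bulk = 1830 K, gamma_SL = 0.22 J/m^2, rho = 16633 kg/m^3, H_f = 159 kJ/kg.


Radius R = 47/2 = 23.5 nm = 2.35e-08 m
Convert H_f = 159 kJ/kg = 159000 J/kg
dT = 2 * gamma_SL * T_bulk / (rho * H_f * R)
dT = 2 * 0.22 * 1830 / (16633 * 159000 * 2.35e-08)
dT = 13.0 K

13.0


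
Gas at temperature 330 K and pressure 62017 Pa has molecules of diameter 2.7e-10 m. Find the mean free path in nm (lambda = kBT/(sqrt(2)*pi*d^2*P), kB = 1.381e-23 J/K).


Mean free path: lambda = kB*T / (sqrt(2) * pi * d^2 * P)
lambda = 1.381e-23 * 330 / (sqrt(2) * pi * (2.7e-10)^2 * 62017)
lambda = 2.26884e-07 m
lambda = 226.88 nm

226.88


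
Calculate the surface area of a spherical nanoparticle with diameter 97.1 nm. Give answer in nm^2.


Radius r = 97.1/2 = 48.55 nm
Surface area SA = 4 * pi * r^2
SA = 4 * pi * (48.55)^2
SA = 29620.22 nm^2

29620.22


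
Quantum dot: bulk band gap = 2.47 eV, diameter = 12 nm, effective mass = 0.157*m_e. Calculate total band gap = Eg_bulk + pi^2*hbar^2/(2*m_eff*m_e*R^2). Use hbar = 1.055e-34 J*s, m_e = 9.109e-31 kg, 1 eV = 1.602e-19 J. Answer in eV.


Radius R = 12/2 nm = 6e-09 m
Confinement energy dE = pi^2 * hbar^2 / (2 * m_eff * m_e * R^2)
dE = pi^2 * (1.055e-34)^2 / (2 * 0.157 * 9.109e-31 * (6e-09)^2) J, divided by 1.602e-19 J/eV
dE = 0.0666 eV
Total band gap = E_g(bulk) + dE = 2.47 + 0.0666 = 2.5366 eV

2.5366


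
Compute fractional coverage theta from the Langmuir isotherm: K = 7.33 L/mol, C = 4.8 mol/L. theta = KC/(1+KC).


Langmuir isotherm: theta = K*C / (1 + K*C)
K*C = 7.33 * 4.8 = 35.184
theta = 35.184 / (1 + 35.184) = 35.184 / 36.184
theta = 0.9724

0.9724


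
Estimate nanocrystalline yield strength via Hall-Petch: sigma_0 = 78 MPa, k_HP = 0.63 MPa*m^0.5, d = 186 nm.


d = 186 nm = 1.86e-07 m
sqrt(d) = 0.0004312772
Hall-Petch contribution = k / sqrt(d) = 0.63 / 0.0004312772 = 1460.8 MPa
sigma = sigma_0 + k/sqrt(d) = 78 + 1460.8 = 1538.8 MPa

1538.8


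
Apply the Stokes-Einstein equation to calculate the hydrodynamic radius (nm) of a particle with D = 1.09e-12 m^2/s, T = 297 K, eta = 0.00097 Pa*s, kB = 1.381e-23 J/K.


Stokes-Einstein: R = kB*T / (6*pi*eta*D)
R = 1.381e-23 * 297 / (6 * pi * 0.00097 * 1.09e-12)
R = 2.05803e-07 m = 205.8 nm

205.8


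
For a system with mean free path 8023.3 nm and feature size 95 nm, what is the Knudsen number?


Knudsen number Kn = lambda / L
Kn = 8023.3 / 95
Kn = 84.4558

84.4558


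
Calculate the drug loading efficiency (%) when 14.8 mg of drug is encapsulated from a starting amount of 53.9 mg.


Drug loading efficiency = (drug loaded / drug initial) * 100
DLE = 14.8 / 53.9 * 100
DLE = 0.2746 * 100
DLE = 27.46%

27.46


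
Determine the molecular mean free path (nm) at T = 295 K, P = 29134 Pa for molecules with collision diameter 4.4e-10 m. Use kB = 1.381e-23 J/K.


Mean free path: lambda = kB*T / (sqrt(2) * pi * d^2 * P)
lambda = 1.381e-23 * 295 / (sqrt(2) * pi * (4.4e-10)^2 * 29134)
lambda = 1.62572e-07 m
lambda = 162.57 nm

162.57


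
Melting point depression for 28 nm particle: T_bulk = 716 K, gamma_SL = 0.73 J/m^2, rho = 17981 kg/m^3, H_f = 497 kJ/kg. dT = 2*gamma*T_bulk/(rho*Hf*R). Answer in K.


Radius R = 28/2 = 14 nm = 1.4e-08 m
Convert H_f = 497 kJ/kg = 497000 J/kg
dT = 2 * gamma_SL * T_bulk / (rho * H_f * R)
dT = 2 * 0.73 * 716 / (17981 * 497000 * 1.4e-08)
dT = 8.4 K

8.4


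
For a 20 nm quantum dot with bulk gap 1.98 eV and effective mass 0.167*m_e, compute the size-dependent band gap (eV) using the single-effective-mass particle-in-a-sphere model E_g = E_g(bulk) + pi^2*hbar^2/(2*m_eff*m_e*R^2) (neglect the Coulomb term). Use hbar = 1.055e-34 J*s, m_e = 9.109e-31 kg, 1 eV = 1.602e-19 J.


Radius R = 20/2 nm = 1e-08 m
Confinement energy dE = pi^2 * hbar^2 / (2 * m_eff * m_e * R^2)
dE = pi^2 * (1.055e-34)^2 / (2 * 0.167 * 9.109e-31 * (1e-08)^2) J, divided by 1.602e-19 J/eV
dE = 0.0225 eV
Total band gap = E_g(bulk) + dE = 1.98 + 0.0225 = 2.0025 eV

2.0025


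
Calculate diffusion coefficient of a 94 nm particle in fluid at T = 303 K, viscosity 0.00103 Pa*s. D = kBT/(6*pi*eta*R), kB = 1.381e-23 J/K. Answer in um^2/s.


Radius R = 94/2 = 47 nm = 4.7e-08 m
D = kB*T / (6*pi*eta*R)
D = 1.381e-23 * 303 / (6 * pi * 0.00103 * 4.7e-08)
D = 4.58564e-12 m^2/s = 4.586 um^2/s

4.586


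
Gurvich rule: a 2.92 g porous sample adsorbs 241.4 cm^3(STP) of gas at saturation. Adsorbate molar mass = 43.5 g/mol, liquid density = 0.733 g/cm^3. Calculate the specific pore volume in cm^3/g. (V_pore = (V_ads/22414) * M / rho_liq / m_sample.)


Moles adsorbed n = V_ads / 22414 = 241.4 / 22414 = 1.077005e-02 mol
Liquid volume V_liq = n * M / rho_liq = 1.077005e-02 * 43.5 / 0.733 = 0.63915 cm^3
Specific pore volume V_pore = V_liq / m_sample = 0.63915 / 2.92
V_pore = 0.2189 cm^3/g

0.2189


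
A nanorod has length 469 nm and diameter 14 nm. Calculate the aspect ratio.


Aspect ratio AR = length / diameter
AR = 469 / 14
AR = 33.5

33.5


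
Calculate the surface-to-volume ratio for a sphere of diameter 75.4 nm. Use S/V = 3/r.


Radius r = 75.4/2 = 37.7 nm
S/V = 3 / r = 3 / 37.7
S/V = 0.0796 nm^-1

0.0796


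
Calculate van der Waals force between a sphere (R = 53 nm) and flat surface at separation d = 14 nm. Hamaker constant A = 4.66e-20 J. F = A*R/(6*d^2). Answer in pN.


Convert to SI: R = 53 nm = 5.3e-08 m, d = 14 nm = 1.4e-08 m
F = A * R / (6 * d^2)
F = 4.66e-20 * 5.3e-08 / (6 * (1.4e-08)^2)
F = 2.10017e-12 N = 2.1 pN

2.1


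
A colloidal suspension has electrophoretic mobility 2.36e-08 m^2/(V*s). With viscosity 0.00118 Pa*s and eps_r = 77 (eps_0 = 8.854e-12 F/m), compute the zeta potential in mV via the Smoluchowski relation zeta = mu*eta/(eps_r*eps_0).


Smoluchowski equation: zeta = mu * eta / (eps_r * eps_0)
zeta = 2.36e-08 * 0.00118 / (77 * 8.854e-12)
zeta = 0.040847 V = 40.85 mV

40.85


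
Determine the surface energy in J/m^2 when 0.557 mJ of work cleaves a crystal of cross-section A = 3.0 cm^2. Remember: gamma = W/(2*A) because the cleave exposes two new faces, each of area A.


Convert: A = 3.0 cm^2 = 0.0003 m^2, W = 0.557 mJ = 0.000557 J
Cleaving exposes two faces of area A, so total new surface = 2*A and gamma = W / (2*A)
gamma = 0.000557 / (2 * 0.0003)
gamma = 0.928 J/m^2

0.928


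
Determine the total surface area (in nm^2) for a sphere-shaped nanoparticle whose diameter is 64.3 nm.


Radius r = 64.3/2 = 32.15 nm
Surface area SA = 4 * pi * r^2
SA = 4 * pi * (32.15)^2
SA = 12988.88 nm^2

12988.88


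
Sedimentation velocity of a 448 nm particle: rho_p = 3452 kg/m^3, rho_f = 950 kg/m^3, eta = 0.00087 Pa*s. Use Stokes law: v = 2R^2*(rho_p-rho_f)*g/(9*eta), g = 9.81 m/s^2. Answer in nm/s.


Radius R = 448/2 nm = 2.24e-07 m
Density difference = 3452 - 950 = 2502 kg/m^3
v = 2 * R^2 * (rho_p - rho_f) * g / (9 * eta)
v = 2 * (2.24e-07)^2 * 2502 * 9.81 / (9 * 0.00087)
v = 3.14572e-07 m/s = 314.5724 nm/s

314.5724


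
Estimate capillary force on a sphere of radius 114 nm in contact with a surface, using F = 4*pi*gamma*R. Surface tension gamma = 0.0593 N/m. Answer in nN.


Convert radius: R = 114 nm = 1.14e-07 m
F = 4 * pi * gamma * R
F = 4 * pi * 0.0593 * 1.14e-07
F = 8.49512e-08 N = 84.9512 nN

84.9512


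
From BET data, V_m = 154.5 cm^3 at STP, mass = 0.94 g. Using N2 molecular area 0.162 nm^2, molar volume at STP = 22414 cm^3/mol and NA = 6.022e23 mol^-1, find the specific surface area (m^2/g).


Number of moles in monolayer = V_m / 22414 = 154.5 / 22414 = 0.00689301
Number of molecules = moles * NA = 0.00689301 * 6.022e23
SA = molecules * sigma / mass
SA = (154.5 / 22414) * 6.022e23 * 0.162e-18 / 0.94
SA = 715.4 m^2/g

715.4


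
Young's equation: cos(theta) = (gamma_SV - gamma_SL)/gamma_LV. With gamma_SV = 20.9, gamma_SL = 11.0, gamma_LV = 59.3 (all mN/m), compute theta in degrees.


cos(theta) = (gamma_SV - gamma_SL) / gamma_LV
cos(theta) = (20.9 - 11.0) / 59.3
cos(theta) = 0.166948
theta = arccos(0.166948) = 80.39 degrees

80.39


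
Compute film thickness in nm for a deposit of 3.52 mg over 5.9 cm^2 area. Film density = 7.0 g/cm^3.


Convert: m = 3.52 mg = 3.5200e-06 kg, A = 5.9 cm^2 = 5.9000e-04 m^2, rho = 7.0 g/cm^3 = 7000 kg/m^3
t = m / (A * rho)
t = 3.5200e-06 / (5.9000e-04 * 7000)
t = 8.5230e-07 m = 852.3 nm

852.3


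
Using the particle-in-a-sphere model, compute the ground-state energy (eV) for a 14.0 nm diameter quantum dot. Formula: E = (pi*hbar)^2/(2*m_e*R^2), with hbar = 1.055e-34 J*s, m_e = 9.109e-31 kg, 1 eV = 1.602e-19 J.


Radius R = 14.0/2 = 7 nm = 7e-09 m
E = (pi * 1.055e-34)^2 / (2 * 9.109e-31 * (7e-09)^2)
E(J) = 1.23057e-21
E = E(J) / 1.602e-19 = 0.0077 eV

0.0077


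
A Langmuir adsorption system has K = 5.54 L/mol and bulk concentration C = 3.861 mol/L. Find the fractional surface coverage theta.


Langmuir isotherm: theta = K*C / (1 + K*C)
K*C = 5.54 * 3.861 = 21.38994
theta = 21.38994 / (1 + 21.38994) = 21.38994 / 22.38994
theta = 0.9553

0.9553


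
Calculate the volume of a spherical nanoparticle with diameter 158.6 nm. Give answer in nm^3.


Radius r = 158.6/2 = 79.3 nm
Volume V = (4/3) * pi * r^3
V = (4/3) * pi * (79.3)^3
V = 2088854.41 nm^3

2088854.41


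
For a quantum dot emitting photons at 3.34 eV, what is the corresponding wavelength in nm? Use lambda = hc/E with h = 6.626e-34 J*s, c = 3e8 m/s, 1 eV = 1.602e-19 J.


Convert energy: E = 3.34 eV = 3.34 * 1.602e-19 = 5.35068e-19 J
lambda = h*c / E = 6.626e-34 * 3e8 / 5.35068e-19
lambda = 3.71504e-07 m = 371.5 nm

371.5


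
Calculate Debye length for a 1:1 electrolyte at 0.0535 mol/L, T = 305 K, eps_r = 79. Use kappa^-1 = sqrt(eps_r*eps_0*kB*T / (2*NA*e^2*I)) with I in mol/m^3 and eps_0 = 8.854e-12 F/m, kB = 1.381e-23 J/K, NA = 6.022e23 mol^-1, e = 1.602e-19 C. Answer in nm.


Ionic strength I = 0.0535 * 1^2 * 1000 = 53.5 mol/m^3
kappa^-1 = sqrt(79 * 8.854e-12 * 1.381e-23 * 305 / (2 * 6.022e23 * (1.602e-19)^2 * 53.5))
kappa^-1 = 1.335 nm

1.335


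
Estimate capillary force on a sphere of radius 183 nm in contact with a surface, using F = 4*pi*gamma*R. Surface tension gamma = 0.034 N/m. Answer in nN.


Convert radius: R = 183 nm = 1.83e-07 m
F = 4 * pi * gamma * R
F = 4 * pi * 0.034 * 1.83e-07
F = 7.8188e-08 N = 78.188 nN

78.188


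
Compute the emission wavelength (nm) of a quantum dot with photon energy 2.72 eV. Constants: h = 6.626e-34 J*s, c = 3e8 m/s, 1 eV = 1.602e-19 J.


Convert energy: E = 2.72 eV = 2.72 * 1.602e-19 = 4.35744e-19 J
lambda = h*c / E = 6.626e-34 * 3e8 / 4.35744e-19
lambda = 4.56185e-07 m = 456.2 nm

456.2


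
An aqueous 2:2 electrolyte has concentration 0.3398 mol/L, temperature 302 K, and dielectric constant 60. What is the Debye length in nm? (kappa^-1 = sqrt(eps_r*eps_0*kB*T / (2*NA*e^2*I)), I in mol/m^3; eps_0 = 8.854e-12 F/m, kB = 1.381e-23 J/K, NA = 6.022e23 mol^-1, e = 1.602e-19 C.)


Ionic strength I = 0.3398 * 2^2 * 1000 = 1359.2 mol/m^3
kappa^-1 = sqrt(60 * 8.854e-12 * 1.381e-23 * 302 / (2 * 6.022e23 * (1.602e-19)^2 * 1359.2))
kappa^-1 = 0.23 nm

0.23


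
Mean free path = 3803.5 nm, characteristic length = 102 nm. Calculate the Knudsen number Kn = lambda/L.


Knudsen number Kn = lambda / L
Kn = 3803.5 / 102
Kn = 37.2892

37.2892


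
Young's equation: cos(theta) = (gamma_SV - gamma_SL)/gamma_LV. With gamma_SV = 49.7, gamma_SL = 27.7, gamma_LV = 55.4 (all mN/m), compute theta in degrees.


cos(theta) = (gamma_SV - gamma_SL) / gamma_LV
cos(theta) = (49.7 - 27.7) / 55.4
cos(theta) = 0.397112
theta = arccos(0.397112) = 66.6 degrees

66.6


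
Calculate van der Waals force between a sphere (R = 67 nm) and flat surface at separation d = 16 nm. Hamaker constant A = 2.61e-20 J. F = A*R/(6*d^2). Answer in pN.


Convert to SI: R = 67 nm = 6.7e-08 m, d = 16 nm = 1.6e-08 m
F = A * R / (6 * d^2)
F = 2.61e-20 * 6.7e-08 / (6 * (1.6e-08)^2)
F = 1.13848e-12 N = 1.138 pN

1.138


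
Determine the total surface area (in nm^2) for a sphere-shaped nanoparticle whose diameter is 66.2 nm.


Radius r = 66.2/2 = 33.1 nm
Surface area SA = 4 * pi * r^2
SA = 4 * pi * (33.1)^2
SA = 13767.84 nm^2

13767.84


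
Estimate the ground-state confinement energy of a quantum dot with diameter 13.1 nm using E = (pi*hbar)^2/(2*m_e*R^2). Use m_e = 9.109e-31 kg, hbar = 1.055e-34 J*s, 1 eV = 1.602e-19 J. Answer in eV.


Radius R = 13.1/2 = 6.55 nm = 6.55e-09 m
E = (pi * 1.055e-34)^2 / (2 * 9.109e-31 * (6.55e-09)^2)
E(J) = 1.40547e-21
E = E(J) / 1.602e-19 = 0.0088 eV

0.0088


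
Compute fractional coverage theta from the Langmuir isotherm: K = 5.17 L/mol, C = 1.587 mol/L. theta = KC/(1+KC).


Langmuir isotherm: theta = K*C / (1 + K*C)
K*C = 5.17 * 1.587 = 8.20479
theta = 8.20479 / (1 + 8.20479) = 8.20479 / 9.20479
theta = 0.8914

0.8914


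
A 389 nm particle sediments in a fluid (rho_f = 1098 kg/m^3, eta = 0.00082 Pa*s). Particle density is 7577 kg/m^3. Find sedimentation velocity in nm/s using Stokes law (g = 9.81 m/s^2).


Radius R = 389/2 nm = 1.945e-07 m
Density difference = 7577 - 1098 = 6479 kg/m^3
v = 2 * R^2 * (rho_p - rho_f) * g / (9 * eta)
v = 2 * (1.945e-07)^2 * 6479 * 9.81 / (9 * 0.00082)
v = 6.51613e-07 m/s = 651.6131 nm/s

651.6131


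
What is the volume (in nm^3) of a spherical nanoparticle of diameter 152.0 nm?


Radius r = 152.0/2 = 76 nm
Volume V = (4/3) * pi * r^3
V = (4/3) * pi * (76)^3
V = 1838778.37 nm^3

1838778.37


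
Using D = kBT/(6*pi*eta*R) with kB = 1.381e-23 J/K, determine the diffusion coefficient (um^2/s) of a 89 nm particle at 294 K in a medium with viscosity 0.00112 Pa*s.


Radius R = 89/2 = 44.5 nm = 4.45e-08 m
D = kB*T / (6*pi*eta*R)
D = 1.381e-23 * 294 / (6 * pi * 0.00112 * 4.45e-08)
D = 4.32177e-12 m^2/s = 4.322 um^2/s

4.322


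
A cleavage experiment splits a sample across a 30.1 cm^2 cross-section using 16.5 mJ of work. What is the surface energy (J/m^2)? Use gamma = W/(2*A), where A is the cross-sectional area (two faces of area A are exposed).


Convert: A = 30.1 cm^2 = 0.00301 m^2, W = 16.5 mJ = 0.0165 J
Cleaving exposes two faces of area A, so total new surface = 2*A and gamma = W / (2*A)
gamma = 0.0165 / (2 * 0.00301)
gamma = 2.741 J/m^2

2.741


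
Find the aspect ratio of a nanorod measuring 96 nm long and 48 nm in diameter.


Aspect ratio AR = length / diameter
AR = 96 / 48
AR = 2.0

2.0


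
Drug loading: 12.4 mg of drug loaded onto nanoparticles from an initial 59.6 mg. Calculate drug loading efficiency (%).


Drug loading efficiency = (drug loaded / drug initial) * 100
DLE = 12.4 / 59.6 * 100
DLE = 0.2081 * 100
DLE = 20.81%

20.81


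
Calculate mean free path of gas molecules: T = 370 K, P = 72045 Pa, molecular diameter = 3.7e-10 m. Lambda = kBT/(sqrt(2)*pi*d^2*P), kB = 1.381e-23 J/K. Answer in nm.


Mean free path: lambda = kB*T / (sqrt(2) * pi * d^2 * P)
lambda = 1.381e-23 * 370 / (sqrt(2) * pi * (3.7e-10)^2 * 72045)
lambda = 1.16607e-07 m
lambda = 116.61 nm

116.61


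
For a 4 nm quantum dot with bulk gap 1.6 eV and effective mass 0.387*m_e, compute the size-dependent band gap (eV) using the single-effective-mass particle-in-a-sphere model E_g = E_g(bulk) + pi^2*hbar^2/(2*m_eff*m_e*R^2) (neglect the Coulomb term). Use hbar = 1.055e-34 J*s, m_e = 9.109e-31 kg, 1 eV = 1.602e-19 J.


Radius R = 4/2 nm = 2e-09 m
Confinement energy dE = pi^2 * hbar^2 / (2 * m_eff * m_e * R^2)
dE = pi^2 * (1.055e-34)^2 / (2 * 0.387 * 9.109e-31 * (2e-09)^2) J, divided by 1.602e-19 J/eV
dE = 0.2431 eV
Total band gap = E_g(bulk) + dE = 1.6 + 0.2431 = 1.8431 eV

1.8431


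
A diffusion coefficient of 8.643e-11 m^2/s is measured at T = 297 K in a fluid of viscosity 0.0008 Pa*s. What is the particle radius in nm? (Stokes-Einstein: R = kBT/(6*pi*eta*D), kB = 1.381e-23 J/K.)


Stokes-Einstein: R = kB*T / (6*pi*eta*D)
R = 1.381e-23 * 297 / (6 * pi * 0.0008 * 8.643e-11)
R = 3.14698e-09 m = 3.15 nm

3.15


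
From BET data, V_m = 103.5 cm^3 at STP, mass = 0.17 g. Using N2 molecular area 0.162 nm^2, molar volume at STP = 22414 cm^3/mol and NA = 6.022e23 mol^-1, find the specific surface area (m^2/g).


Number of moles in monolayer = V_m / 22414 = 103.5 / 22414 = 0.00461765
Number of molecules = moles * NA = 0.00461765 * 6.022e23
SA = molecules * sigma / mass
SA = (103.5 / 22414) * 6.022e23 * 0.162e-18 / 0.17
SA = 2649.9 m^2/g

2649.9


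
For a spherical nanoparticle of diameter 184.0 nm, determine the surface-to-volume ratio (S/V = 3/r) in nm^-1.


Radius r = 184.0/2 = 92 nm
S/V = 3 / r = 3 / 92
S/V = 0.0326 nm^-1

0.0326


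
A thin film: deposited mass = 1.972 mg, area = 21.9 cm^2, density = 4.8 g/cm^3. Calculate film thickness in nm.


Convert: m = 1.972 mg = 1.9720e-06 kg, A = 21.9 cm^2 = 2.1900e-03 m^2, rho = 4.8 g/cm^3 = 4800 kg/m^3
t = m / (A * rho)
t = 1.9720e-06 / (2.1900e-03 * 4800)
t = 1.8760e-07 m = 187.6 nm

187.6


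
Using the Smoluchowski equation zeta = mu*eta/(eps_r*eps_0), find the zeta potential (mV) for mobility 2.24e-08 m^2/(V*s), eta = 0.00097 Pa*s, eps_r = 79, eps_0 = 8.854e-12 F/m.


Smoluchowski equation: zeta = mu * eta / (eps_r * eps_0)
zeta = 2.24e-08 * 0.00097 / (79 * 8.854e-12)
zeta = 0.031064 V = 31.06 mV

31.06


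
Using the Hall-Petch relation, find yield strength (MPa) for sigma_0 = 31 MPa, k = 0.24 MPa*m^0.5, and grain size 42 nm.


d = 42 nm = 4.2e-08 m
sqrt(d) = 0.000204939
Hall-Petch contribution = k / sqrt(d) = 0.24 / 0.000204939 = 1171.1 MPa
sigma = sigma_0 + k/sqrt(d) = 31 + 1171.1 = 1202.1 MPa

1202.1


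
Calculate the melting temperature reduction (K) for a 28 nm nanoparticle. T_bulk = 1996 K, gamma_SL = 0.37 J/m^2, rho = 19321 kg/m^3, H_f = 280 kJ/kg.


Radius R = 28/2 = 14 nm = 1.4e-08 m
Convert H_f = 280 kJ/kg = 280000 J/kg
dT = 2 * gamma_SL * T_bulk / (rho * H_f * R)
dT = 2 * 0.37 * 1996 / (19321 * 280000 * 1.4e-08)
dT = 19.5 K

19.5


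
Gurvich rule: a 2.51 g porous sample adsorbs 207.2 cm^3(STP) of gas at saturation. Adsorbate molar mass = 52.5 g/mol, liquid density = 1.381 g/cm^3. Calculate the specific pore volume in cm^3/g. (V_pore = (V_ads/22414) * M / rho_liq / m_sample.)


Moles adsorbed n = V_ads / 22414 = 207.2 / 22414 = 9.244222e-03 mol
Liquid volume V_liq = n * M / rho_liq = 9.244222e-03 * 52.5 / 1.381 = 0.35143 cm^3
Specific pore volume V_pore = V_liq / m_sample = 0.35143 / 2.51
V_pore = 0.14 cm^3/g

0.14


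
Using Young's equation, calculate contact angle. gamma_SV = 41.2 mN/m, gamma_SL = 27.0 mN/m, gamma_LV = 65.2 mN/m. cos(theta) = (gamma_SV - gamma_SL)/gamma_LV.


cos(theta) = (gamma_SV - gamma_SL) / gamma_LV
cos(theta) = (41.2 - 27.0) / 65.2
cos(theta) = 0.217791
theta = arccos(0.217791) = 77.42 degrees

77.42


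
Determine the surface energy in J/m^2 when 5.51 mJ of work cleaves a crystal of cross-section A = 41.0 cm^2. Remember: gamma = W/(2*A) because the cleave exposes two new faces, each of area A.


Convert: A = 41.0 cm^2 = 0.0041 m^2, W = 5.51 mJ = 0.00551 J
Cleaving exposes two faces of area A, so total new surface = 2*A and gamma = W / (2*A)
gamma = 0.00551 / (2 * 0.0041)
gamma = 0.672 J/m^2

0.672


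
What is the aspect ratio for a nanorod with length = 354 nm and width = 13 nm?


Aspect ratio AR = length / diameter
AR = 354 / 13
AR = 27.23

27.23


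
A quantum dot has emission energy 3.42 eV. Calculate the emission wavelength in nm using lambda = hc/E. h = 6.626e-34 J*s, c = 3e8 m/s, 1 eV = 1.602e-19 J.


Convert energy: E = 3.42 eV = 3.42 * 1.602e-19 = 5.47884e-19 J
lambda = h*c / E = 6.626e-34 * 3e8 / 5.47884e-19
lambda = 3.62814e-07 m = 362.8 nm

362.8


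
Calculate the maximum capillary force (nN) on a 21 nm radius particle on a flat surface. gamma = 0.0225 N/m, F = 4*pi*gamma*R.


Convert radius: R = 21 nm = 2.1e-08 m
F = 4 * pi * gamma * R
F = 4 * pi * 0.0225 * 2.1e-08
F = 5.93761e-09 N = 5.9376 nN

5.9376


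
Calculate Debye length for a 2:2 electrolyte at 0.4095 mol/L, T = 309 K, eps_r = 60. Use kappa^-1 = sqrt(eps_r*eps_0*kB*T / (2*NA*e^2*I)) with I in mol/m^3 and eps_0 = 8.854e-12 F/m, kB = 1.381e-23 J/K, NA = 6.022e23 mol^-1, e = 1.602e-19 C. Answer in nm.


Ionic strength I = 0.4095 * 2^2 * 1000 = 1638 mol/m^3
kappa^-1 = sqrt(60 * 8.854e-12 * 1.381e-23 * 309 / (2 * 6.022e23 * (1.602e-19)^2 * 1638))
kappa^-1 = 0.212 nm

0.212


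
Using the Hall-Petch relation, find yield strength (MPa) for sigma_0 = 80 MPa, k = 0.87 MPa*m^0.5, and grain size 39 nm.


d = 39 nm = 3.9e-08 m
sqrt(d) = 0.0001974842
Hall-Petch contribution = k / sqrt(d) = 0.87 / 0.0001974842 = 4405.4 MPa
sigma = sigma_0 + k/sqrt(d) = 80 + 4405.4 = 4485.4 MPa

4485.4


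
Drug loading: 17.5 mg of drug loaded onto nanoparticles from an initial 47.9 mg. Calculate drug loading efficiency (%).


Drug loading efficiency = (drug loaded / drug initial) * 100
DLE = 17.5 / 47.9 * 100
DLE = 0.3653 * 100
DLE = 36.53%

36.53


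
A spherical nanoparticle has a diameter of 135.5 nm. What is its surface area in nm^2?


Radius r = 135.5/2 = 67.75 nm
Surface area SA = 4 * pi * r^2
SA = 4 * pi * (67.75)^2
SA = 57680.43 nm^2

57680.43
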